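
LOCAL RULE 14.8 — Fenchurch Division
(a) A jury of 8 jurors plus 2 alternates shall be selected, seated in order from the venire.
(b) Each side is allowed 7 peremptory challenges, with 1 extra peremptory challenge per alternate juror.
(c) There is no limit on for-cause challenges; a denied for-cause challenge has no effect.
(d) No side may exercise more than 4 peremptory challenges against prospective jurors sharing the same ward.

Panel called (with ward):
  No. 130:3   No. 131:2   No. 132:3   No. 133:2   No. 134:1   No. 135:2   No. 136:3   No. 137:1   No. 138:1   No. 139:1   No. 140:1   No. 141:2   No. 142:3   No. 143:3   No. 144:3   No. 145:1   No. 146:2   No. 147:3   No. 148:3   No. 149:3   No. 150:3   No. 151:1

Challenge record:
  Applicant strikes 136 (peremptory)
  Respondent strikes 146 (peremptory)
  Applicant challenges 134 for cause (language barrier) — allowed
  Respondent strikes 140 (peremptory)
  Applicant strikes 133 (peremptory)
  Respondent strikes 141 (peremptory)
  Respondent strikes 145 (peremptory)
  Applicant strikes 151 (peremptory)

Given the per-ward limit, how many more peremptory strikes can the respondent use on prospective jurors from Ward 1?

Respondent peremptories so far: #146, #140, #141, #145 — 4 of 9 used, 5 left overall.
Against Ward 1: #140, #145 — 2 used; per-ward cap 4 leaves 2.
Binding limit: min(5, 2) = 2.

2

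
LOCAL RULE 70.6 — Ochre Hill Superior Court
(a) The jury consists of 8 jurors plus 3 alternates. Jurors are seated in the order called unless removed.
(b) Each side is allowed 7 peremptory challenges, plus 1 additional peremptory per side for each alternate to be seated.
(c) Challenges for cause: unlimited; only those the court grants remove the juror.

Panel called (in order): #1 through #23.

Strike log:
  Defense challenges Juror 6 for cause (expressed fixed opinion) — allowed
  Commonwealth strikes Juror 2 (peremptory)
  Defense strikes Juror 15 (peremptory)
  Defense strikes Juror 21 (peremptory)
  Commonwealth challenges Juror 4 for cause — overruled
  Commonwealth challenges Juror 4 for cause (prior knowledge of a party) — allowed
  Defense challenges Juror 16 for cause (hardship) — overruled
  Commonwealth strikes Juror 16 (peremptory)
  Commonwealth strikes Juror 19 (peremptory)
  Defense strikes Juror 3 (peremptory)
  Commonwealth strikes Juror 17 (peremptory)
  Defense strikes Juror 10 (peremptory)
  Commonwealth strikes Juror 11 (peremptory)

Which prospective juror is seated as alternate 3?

Removed: #2, #3, #4, #6, #10, #11, #15, #16, #17, #19, #21.
Seating in order: seats 1–8 → #1, #5, #7, #8, #9, #12, #13, #14; alternates → #18, #20, #22.
So alternate 3 is #22.

22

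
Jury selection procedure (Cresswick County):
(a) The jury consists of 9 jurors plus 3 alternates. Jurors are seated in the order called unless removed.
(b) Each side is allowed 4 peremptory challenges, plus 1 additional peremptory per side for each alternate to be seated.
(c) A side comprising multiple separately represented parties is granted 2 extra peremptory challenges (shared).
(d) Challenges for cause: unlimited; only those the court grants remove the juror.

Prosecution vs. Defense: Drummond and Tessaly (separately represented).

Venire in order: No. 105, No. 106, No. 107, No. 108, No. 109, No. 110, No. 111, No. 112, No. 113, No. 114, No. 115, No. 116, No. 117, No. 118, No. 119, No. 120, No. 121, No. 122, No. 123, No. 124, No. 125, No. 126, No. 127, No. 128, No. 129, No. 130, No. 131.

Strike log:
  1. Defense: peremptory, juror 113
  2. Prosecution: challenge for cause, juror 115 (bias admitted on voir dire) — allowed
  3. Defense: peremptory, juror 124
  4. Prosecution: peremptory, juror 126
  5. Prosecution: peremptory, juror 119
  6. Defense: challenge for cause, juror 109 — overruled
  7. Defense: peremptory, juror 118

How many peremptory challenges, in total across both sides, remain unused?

Prosecution allotment: 4 base + 1 × 3 alternates = 7. Defense allotment: 4 base + 1 × 3 alternates + 2 multi-party = 9.
Prosecution peremptories used: #126, #119 — 2 (the for-cause on #115 doesn't count).
Defense peremptories used: #113, #124, #118 — 3 (the for-cause on #109 doesn't count).
Remaining: (7 − 2) + (9 − 3) = 11.

11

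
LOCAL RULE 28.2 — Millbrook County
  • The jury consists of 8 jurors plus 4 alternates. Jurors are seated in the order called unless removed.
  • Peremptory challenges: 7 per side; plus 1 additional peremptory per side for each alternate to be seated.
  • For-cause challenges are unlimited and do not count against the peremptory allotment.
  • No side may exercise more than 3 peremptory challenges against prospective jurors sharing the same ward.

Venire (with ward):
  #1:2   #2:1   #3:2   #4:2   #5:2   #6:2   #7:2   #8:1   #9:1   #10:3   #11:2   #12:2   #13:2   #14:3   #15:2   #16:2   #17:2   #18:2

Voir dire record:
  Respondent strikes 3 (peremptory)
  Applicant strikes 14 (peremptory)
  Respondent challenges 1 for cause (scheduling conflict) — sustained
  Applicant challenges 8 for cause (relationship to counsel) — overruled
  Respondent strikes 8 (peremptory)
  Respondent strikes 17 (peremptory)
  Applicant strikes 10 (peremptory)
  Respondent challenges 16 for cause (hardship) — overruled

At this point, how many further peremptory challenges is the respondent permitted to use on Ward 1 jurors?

2

Respondent peremptories so far: #3, #8, #17 — 3 of 11 used, 8 left overall.
Against Ward 1: #8 — 1 used; per-ward cap 3 leaves 2.
Binding limit: min(8, 2) = 2.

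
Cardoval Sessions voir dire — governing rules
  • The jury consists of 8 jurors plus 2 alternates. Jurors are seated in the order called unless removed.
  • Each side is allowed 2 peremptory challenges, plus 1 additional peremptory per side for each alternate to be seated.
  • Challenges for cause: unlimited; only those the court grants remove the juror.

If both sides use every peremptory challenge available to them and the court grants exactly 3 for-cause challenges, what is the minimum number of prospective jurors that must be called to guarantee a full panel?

21

Seats to fill: 8 + 2 alternates = 10.
Peremptories: 2 + 1×2 = 4 per side × 2 sides = 8.
For-cause removals: 3.
Minimum venire: 10 + 8 + 3 = 21.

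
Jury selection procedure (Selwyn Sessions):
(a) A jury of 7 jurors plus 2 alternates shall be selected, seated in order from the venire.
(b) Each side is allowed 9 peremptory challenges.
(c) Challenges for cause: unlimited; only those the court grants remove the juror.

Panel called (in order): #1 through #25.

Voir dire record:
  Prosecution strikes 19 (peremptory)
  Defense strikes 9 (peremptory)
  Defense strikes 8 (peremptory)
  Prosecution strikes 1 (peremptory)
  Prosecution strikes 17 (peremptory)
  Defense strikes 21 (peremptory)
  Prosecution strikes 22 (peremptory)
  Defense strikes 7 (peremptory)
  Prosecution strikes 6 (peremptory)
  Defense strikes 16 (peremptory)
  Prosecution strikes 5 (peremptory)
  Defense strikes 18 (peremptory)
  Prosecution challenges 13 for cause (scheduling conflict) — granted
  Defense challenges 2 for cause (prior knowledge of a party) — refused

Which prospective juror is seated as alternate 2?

Removed: #1, #5, #6, #7, #8, #9, #13, #16, #17, #18, #19, #21, #22. (#2 stays — for-cause denied.)
Seating in order: seats 1–7 → #2, #3, #4, #10, #11, #12, #14; alternates → #15, #20.
So alternate 2 is #20.

20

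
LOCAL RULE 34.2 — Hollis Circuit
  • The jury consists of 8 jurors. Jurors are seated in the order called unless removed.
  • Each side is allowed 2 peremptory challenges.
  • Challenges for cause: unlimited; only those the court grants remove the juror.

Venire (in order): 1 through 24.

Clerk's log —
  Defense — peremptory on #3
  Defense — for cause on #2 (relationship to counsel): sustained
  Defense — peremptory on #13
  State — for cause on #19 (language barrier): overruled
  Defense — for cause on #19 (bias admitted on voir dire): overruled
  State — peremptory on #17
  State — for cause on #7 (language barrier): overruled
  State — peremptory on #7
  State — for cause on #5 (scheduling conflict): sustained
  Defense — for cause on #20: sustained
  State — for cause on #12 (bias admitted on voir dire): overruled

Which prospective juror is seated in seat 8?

Removed: #2, #3, #5, #7, #13, #17, #20. (#12, #19 stay — for-cause denied.)
Seating in order: seats 1–8 → #1, #4, #6, #8, #9, #10, #11, #12.
So seat 8 is #12.

12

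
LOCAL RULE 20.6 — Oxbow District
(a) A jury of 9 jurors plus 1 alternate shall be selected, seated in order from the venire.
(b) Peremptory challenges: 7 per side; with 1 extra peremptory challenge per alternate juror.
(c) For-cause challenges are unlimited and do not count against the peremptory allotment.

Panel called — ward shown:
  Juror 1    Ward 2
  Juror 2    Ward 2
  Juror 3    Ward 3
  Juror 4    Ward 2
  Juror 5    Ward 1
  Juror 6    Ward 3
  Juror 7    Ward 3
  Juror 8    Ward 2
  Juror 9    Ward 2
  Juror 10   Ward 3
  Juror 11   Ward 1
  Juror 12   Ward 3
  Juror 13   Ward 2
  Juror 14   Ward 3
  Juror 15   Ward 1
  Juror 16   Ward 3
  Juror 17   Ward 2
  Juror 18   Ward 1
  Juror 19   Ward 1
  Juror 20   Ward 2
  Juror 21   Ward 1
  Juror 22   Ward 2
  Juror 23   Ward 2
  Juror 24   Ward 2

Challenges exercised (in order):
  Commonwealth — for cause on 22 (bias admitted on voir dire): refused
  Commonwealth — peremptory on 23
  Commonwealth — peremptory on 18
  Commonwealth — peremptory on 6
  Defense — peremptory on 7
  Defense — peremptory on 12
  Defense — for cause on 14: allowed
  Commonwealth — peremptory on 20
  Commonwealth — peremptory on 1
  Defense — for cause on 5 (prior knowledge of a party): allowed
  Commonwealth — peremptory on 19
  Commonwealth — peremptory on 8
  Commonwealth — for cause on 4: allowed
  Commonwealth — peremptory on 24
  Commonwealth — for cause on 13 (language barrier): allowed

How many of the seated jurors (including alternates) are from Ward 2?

4

Removed: #1, #4, #5, #6, #7, #8, #12, #13, #14, #18, #19, #20, #23, #24.
Seated (10 incl. alternates): #2, #3, #9, #10, #11, #15, #16, #17, #21, #22.
Of those, in Ward 2: #2, #9, #17, #22 → 4.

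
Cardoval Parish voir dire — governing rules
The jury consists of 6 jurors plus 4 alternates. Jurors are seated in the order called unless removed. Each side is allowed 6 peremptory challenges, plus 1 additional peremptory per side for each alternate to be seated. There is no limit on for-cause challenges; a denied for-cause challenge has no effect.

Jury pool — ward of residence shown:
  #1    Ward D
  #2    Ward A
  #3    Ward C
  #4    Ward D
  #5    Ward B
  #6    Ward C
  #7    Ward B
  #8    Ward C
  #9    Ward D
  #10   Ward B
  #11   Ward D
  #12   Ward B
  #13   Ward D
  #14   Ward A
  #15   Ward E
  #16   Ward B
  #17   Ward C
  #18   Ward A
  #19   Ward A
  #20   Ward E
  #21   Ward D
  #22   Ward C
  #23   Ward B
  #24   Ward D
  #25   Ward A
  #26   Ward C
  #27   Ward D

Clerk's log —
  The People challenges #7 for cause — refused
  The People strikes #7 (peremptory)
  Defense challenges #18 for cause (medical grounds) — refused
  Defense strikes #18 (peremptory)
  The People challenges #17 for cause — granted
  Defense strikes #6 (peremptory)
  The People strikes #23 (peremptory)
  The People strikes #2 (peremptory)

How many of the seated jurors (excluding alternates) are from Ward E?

Removed: #2, #6, #7, #17, #18, #23.
Seated jurors 1–6: #1, #3, #4, #5, #8, #9 (alternates #10, #11, #12, #13 not counted).
None of those are in Ward E → 0.

0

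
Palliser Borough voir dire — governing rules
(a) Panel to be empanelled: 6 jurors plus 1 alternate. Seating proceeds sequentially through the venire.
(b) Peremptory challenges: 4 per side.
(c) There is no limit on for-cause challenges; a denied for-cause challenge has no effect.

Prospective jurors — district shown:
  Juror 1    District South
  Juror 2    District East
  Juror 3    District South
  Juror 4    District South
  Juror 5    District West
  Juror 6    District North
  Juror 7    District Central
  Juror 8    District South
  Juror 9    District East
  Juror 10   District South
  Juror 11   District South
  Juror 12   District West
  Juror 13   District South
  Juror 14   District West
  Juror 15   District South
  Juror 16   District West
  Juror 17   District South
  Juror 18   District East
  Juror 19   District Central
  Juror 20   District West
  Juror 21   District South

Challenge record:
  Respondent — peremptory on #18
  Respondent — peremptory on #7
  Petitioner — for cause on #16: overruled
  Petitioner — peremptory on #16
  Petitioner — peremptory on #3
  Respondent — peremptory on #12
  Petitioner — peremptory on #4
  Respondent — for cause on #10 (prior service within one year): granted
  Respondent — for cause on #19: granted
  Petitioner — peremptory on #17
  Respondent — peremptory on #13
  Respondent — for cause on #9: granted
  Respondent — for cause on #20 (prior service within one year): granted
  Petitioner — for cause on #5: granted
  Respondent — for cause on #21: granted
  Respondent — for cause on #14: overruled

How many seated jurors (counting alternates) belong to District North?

Removed: #3, #4, #5, #7, #9, #10, #12, #13, #16, #17, #18, #19, #20, #21.
Seated (7 incl. alternates): #1, #2, #6, #8, #11, #14, #15.
Of those, in District North: #6 → 1.

1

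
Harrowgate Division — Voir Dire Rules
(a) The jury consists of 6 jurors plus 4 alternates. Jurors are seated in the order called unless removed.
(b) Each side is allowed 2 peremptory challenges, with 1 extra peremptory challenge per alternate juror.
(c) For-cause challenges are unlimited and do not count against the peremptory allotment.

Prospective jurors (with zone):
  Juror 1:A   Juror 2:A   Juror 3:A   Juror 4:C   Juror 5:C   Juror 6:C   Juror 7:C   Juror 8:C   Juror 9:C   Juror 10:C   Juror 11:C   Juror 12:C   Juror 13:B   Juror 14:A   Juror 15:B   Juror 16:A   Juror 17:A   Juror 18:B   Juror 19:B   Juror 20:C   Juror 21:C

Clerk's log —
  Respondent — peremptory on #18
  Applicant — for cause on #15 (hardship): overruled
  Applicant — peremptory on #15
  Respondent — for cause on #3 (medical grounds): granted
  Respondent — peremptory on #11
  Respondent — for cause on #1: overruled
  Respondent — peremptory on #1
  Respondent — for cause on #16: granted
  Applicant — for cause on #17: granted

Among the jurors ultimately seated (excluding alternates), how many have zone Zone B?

0

Removed: #1, #3, #11, #15, #16, #17, #18.
Seated jurors 1–6: #2, #4, #5, #6, #7, #8 (alternates #9, #10, #12, #13 not counted).
None of those are in Zone B → 0.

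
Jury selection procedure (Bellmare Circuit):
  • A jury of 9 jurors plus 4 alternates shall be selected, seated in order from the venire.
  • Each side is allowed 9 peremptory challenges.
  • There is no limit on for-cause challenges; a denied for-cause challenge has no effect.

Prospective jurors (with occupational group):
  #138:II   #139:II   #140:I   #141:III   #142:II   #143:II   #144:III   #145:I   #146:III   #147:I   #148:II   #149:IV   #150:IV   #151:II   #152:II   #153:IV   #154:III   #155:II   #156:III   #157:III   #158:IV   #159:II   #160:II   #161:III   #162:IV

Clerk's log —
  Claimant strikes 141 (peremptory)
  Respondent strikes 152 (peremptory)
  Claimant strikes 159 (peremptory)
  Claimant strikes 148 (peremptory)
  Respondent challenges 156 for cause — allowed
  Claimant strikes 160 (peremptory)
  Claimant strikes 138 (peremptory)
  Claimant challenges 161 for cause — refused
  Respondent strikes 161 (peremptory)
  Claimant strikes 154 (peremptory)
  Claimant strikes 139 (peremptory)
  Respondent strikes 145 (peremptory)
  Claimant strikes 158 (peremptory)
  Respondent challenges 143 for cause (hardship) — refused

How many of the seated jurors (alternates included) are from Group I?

2

Removed: #138, #139, #141, #145, #148, #152, #154, #156, #158, #159, #160, #161.
Seated (13 incl. alternates): #140, #142, #143, #144, #146, #147, #149, #150, #151, #153, #155, #157, #162.
Of those, in Group I: #140, #147 → 2.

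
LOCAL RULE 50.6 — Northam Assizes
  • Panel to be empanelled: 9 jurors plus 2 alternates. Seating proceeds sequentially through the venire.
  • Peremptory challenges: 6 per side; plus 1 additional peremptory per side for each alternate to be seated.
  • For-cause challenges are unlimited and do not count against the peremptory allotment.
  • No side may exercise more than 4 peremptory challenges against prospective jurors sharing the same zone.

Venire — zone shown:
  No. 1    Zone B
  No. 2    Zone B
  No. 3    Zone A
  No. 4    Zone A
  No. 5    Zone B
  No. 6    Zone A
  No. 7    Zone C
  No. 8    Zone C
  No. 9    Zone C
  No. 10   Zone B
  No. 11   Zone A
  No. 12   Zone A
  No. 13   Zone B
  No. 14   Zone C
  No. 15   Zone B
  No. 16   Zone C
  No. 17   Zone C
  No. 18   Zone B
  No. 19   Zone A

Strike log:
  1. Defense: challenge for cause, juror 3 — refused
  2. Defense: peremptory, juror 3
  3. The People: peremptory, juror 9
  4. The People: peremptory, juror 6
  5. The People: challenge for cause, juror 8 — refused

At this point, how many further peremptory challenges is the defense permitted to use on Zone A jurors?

3

Defense peremptories so far: #3 — 1 of 8 used, 7 left overall.
Against Zone A: #3 — 1 used; per-zone cap 4 leaves 3.
Binding limit: min(7, 3) = 3.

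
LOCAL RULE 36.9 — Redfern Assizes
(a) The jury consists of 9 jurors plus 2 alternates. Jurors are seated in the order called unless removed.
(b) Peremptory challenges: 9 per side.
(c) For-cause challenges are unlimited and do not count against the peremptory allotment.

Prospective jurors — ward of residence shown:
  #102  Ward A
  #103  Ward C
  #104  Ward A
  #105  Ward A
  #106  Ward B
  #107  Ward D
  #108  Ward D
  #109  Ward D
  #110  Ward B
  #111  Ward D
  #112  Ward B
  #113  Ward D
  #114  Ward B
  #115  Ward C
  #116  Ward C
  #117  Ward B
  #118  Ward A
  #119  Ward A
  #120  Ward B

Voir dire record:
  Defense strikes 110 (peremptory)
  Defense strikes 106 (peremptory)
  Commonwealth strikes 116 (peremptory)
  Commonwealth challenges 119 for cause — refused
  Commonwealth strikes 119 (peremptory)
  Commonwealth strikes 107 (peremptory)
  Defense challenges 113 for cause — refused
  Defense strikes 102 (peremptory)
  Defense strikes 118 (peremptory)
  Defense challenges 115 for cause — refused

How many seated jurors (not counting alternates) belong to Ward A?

Removed: #102, #106, #107, #110, #116, #118, #119.
Seated jurors 1–9: #103, #104, #105, #108, #109, #111, #112, #113, #114 (alternates #115, #117 not counted).
Of those, in Ward A: #104, #105 → 2.

2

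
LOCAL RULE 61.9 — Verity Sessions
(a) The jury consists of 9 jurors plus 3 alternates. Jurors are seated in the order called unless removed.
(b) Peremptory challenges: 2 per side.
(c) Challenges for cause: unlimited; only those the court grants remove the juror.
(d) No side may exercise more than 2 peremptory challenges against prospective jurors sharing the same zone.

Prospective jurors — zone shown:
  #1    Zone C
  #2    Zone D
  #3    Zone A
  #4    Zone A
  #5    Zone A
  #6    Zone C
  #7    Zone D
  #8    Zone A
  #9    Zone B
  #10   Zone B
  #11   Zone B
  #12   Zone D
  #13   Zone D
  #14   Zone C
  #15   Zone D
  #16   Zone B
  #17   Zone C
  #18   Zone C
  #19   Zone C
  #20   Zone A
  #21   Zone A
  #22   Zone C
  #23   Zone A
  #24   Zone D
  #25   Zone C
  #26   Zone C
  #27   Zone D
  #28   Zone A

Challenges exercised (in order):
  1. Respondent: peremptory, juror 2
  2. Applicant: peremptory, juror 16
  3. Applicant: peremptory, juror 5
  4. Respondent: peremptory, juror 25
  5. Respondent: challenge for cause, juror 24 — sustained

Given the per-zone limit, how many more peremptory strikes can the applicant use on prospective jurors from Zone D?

Applicant peremptories so far: #16, #5 — 2 of 2 used, 0 left overall.
Against Zone D: none yet — per-zone cap 2 leaves 2.
Binding limit: min(0, 2) = 0.

0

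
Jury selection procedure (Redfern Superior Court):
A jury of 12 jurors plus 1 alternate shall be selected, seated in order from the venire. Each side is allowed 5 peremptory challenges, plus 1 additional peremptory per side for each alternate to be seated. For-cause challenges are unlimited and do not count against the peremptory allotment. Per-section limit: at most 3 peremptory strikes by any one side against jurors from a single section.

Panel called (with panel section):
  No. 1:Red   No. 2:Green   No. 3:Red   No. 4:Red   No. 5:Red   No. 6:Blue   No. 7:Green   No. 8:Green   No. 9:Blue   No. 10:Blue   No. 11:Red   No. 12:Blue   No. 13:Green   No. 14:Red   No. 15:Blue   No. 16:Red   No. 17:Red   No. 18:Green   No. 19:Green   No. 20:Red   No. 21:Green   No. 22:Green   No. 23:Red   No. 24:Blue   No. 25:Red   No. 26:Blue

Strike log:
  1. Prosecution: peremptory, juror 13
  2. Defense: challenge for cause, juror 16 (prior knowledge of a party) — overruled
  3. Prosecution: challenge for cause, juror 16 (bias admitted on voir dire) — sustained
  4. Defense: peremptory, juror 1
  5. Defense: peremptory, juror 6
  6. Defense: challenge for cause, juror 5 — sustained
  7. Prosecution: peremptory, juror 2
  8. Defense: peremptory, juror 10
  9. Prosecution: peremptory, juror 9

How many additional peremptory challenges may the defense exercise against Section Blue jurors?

Defense peremptories so far: #1, #6, #10 — 3 of 6 used, 3 left overall.
Against Section Blue: #6, #10 — 2 used; per-section cap 3 leaves 1.
Binding limit: min(3, 1) = 1.

1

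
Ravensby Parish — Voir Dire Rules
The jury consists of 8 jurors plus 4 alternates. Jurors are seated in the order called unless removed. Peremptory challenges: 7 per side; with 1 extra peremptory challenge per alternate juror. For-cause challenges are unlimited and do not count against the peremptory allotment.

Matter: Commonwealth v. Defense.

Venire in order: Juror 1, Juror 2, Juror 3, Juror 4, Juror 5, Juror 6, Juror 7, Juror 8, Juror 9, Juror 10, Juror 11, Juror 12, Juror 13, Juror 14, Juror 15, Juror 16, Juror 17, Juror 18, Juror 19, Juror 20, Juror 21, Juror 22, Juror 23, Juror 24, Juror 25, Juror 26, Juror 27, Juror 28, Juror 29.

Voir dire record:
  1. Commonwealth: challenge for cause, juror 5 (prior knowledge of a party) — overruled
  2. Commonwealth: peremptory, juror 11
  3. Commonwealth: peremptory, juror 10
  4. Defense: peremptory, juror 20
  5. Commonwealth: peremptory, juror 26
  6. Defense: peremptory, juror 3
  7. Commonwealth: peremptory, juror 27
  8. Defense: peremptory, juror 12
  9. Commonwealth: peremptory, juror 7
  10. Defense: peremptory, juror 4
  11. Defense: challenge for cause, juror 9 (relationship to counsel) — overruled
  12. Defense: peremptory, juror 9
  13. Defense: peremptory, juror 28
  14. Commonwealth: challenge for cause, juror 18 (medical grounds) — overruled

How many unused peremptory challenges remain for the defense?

Defense allotment: 7 base + 1 × 4 alternates = 11.
Defense peremptories used: #20, #3, #12, #4, #9, #28 — 6 (the for-cause on #9 doesn't count).
Remaining: 11 − 6 = 5.

5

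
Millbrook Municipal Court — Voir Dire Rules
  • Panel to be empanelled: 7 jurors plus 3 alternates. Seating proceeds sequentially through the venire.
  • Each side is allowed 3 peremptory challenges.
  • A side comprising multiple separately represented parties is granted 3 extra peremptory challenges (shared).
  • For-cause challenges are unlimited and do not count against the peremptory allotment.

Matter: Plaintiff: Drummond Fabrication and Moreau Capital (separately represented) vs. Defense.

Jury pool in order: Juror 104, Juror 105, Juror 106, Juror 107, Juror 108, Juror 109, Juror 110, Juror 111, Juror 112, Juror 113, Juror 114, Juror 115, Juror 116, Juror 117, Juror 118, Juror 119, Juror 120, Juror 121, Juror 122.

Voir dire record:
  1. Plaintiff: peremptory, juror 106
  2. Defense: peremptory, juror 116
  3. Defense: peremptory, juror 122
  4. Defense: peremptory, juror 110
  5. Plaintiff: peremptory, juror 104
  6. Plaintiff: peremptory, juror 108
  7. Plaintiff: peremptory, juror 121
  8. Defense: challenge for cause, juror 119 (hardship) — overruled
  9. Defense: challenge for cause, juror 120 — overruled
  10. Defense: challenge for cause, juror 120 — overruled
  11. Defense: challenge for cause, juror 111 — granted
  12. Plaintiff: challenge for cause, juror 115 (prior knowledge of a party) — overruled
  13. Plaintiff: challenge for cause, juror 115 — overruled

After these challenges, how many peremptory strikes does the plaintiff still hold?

Plaintiff allotment: 3 base + 3 multi-party = 6.
Plaintiff peremptories used: #106, #104, #108, #121 — 4 (for-cause on #115, #115 don't count).
Remaining: 6 − 4 = 2.

2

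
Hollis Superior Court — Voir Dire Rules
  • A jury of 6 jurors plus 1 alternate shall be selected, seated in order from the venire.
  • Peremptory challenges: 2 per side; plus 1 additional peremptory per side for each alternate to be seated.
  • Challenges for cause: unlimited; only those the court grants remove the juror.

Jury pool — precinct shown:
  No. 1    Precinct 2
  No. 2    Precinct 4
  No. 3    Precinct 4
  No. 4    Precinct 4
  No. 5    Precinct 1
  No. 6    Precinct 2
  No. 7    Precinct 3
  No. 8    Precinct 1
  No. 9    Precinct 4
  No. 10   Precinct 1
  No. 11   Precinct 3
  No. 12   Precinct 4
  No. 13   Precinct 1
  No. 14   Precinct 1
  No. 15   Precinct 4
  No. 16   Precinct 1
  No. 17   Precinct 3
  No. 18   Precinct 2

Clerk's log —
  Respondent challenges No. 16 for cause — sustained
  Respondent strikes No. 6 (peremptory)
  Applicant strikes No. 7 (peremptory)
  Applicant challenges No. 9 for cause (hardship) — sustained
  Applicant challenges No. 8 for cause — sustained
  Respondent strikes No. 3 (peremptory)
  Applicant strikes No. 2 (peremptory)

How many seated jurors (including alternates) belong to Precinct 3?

Removed: #2, #3, #6, #7, #8, #9, #16.
Seated (7 incl. alternates): #1, #4, #5, #10, #11, #12, #13.
Of those, in Precinct 3: #11 → 1.

1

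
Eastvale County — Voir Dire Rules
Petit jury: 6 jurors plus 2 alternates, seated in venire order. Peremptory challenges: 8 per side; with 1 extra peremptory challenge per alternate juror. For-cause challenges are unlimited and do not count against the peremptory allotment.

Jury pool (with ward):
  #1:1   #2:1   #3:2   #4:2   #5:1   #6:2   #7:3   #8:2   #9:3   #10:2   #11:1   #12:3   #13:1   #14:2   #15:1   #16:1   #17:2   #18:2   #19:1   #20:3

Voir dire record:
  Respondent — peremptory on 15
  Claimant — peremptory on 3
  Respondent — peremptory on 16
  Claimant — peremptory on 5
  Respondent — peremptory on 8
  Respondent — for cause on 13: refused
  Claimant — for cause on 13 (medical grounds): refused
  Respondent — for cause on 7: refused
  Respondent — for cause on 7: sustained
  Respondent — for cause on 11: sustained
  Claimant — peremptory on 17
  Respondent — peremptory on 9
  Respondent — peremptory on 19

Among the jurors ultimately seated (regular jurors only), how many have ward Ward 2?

3

Removed: #3, #5, #7, #8, #9, #11, #15, #16, #17, #19.
Seated jurors 1–6: #1, #2, #4, #6, #10, #12 (alternates #13, #14 not counted).
Of those, in Ward 2: #4, #6, #10 → 3.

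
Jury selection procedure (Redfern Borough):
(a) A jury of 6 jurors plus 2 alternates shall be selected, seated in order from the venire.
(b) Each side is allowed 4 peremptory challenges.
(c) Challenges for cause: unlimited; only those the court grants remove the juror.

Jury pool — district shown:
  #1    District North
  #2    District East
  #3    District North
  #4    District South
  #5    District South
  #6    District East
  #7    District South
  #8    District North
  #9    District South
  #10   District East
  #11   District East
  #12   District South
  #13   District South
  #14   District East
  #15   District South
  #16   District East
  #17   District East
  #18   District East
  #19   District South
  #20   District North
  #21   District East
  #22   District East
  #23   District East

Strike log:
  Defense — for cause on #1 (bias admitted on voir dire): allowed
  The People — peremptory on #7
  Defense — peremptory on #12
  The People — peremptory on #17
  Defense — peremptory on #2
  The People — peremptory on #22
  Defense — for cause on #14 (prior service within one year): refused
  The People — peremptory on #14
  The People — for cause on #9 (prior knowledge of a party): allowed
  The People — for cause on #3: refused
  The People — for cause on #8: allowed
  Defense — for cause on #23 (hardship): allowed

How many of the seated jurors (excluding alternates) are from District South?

Removed: #1, #2, #7, #8, #9, #12, #14, #17, #22, #23.
Seated jurors 1–6: #3, #4, #5, #6, #10, #11 (alternates #13, #15 not counted).
Of those, in District South: #4, #5 → 2.

2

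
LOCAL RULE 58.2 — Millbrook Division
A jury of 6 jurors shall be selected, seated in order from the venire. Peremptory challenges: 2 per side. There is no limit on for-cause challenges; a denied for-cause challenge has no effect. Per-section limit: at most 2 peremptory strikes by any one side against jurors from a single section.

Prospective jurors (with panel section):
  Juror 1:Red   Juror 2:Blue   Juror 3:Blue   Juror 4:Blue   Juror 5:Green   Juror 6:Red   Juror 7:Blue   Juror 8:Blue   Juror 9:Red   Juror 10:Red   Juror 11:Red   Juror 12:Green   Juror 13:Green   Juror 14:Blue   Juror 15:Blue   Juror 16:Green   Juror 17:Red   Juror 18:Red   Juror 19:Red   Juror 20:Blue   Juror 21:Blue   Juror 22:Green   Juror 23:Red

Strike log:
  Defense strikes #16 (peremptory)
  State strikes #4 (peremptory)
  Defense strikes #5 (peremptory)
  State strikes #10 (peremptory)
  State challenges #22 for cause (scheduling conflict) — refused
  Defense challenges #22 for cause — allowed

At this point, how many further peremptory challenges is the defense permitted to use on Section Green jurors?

0

Defense peremptories so far: #16, #5 — 2 of 2 used, 0 left overall.
Against Section Green: #16, #5 — 2 used; per-section cap 2 leaves 0.
Binding limit: min(0, 0) = 0.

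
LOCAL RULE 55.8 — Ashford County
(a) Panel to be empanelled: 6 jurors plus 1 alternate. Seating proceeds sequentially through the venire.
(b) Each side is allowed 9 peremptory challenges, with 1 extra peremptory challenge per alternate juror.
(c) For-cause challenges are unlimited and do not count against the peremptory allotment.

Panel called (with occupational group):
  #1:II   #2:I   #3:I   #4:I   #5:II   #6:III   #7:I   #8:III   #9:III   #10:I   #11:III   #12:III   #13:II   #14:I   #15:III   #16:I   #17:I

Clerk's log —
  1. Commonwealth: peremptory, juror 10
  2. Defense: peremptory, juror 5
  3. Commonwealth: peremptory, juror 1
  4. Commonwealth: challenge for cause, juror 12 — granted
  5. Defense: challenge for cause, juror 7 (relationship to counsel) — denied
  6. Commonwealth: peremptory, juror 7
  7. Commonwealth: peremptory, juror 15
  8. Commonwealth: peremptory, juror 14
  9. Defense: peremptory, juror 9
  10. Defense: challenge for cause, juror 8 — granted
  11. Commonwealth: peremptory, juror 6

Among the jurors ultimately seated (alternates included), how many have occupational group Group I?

5

Removed: #1, #5, #6, #7, #8, #9, #10, #12, #14, #15.
Seated (7 incl. alternates): #2, #3, #4, #11, #13, #16, #17.
Of those, in Group I: #2, #3, #4, #16, #17 → 5.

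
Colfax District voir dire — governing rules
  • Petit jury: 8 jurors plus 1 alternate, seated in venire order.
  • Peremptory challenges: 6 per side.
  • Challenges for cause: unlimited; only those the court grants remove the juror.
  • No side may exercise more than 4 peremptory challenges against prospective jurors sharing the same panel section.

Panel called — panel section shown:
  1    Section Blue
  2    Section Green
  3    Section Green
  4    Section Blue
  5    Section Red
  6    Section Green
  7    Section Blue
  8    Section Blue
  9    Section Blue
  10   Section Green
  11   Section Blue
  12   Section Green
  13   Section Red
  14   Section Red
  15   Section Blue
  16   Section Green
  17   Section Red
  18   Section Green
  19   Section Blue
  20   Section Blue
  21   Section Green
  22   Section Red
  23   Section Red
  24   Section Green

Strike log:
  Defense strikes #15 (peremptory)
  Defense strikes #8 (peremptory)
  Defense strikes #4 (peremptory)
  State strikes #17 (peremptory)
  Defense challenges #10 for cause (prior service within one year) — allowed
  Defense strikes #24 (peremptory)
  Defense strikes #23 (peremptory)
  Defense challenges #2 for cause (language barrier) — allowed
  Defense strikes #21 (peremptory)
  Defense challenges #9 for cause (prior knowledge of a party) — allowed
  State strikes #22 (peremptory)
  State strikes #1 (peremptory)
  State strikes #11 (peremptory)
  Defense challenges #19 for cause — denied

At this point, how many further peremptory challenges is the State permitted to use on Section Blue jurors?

State peremptories so far: #17, #22, #1, #11 — 4 of 6 used, 2 left overall.
Against Section Blue: #1, #11 — 2 used; per-section cap 4 leaves 2.
Binding limit: min(2, 2) = 2.

2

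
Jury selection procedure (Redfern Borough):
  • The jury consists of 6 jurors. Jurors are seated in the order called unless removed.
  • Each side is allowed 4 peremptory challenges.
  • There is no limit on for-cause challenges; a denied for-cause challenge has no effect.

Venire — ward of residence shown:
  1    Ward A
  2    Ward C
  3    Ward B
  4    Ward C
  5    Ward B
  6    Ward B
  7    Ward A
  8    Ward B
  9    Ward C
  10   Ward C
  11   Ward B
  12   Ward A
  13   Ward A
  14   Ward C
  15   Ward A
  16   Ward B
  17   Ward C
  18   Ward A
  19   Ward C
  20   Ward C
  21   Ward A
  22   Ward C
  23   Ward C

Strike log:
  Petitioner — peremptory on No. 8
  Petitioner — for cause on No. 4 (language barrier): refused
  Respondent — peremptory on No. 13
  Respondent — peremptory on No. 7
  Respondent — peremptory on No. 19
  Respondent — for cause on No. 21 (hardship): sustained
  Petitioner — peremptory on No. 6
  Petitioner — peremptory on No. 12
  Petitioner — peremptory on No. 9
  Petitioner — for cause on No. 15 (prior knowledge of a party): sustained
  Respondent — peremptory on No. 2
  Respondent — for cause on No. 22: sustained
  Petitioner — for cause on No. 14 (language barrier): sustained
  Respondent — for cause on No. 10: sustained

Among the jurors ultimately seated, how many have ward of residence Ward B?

Removed: #2, #6, #7, #8, #9, #10, #12, #13, #14, #15, #19, #21, #22.
Seated jurors 1–6: #1, #3, #4, #5, #11, #16.
Of those, in Ward B: #3, #5, #11, #16 → 4.

4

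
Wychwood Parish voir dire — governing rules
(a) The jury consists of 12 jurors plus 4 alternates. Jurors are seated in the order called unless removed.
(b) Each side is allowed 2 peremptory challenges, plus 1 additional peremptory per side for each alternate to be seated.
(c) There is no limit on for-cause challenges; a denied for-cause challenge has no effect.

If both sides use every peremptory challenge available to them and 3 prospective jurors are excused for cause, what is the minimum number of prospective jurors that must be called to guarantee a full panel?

Seats to fill: 12 + 4 alternates = 16.
Peremptories: 2 + 1×4 = 6 per side × 2 sides = 12.
For-cause removals: 3.
Minimum venire: 16 + 12 + 3 = 31.

31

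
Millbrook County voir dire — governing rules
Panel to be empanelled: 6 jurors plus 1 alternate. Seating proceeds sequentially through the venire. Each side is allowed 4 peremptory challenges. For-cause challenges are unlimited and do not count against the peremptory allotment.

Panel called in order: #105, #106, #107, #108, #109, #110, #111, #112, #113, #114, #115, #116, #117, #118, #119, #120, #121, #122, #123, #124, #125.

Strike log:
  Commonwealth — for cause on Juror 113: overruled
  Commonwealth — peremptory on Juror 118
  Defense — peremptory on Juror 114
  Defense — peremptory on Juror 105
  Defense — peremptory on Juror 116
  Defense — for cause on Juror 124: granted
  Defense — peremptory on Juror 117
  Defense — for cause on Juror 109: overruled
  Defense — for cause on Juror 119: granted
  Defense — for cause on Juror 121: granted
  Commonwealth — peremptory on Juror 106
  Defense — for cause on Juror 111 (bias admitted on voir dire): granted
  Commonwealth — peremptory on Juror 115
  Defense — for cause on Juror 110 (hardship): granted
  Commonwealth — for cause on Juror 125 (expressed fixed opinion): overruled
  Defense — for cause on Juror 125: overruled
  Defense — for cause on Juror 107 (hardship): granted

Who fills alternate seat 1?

123

Removed: #105, #106, #107, #110, #111, #114, #115, #116, #117, #118, #119, #121, #124. (#109, #113, #125 stay — for-cause denied.)
Seating in order: seats 1–6 → #108, #109, #112, #113, #120, #122; alternates → #123.
So alternate 1 is #123.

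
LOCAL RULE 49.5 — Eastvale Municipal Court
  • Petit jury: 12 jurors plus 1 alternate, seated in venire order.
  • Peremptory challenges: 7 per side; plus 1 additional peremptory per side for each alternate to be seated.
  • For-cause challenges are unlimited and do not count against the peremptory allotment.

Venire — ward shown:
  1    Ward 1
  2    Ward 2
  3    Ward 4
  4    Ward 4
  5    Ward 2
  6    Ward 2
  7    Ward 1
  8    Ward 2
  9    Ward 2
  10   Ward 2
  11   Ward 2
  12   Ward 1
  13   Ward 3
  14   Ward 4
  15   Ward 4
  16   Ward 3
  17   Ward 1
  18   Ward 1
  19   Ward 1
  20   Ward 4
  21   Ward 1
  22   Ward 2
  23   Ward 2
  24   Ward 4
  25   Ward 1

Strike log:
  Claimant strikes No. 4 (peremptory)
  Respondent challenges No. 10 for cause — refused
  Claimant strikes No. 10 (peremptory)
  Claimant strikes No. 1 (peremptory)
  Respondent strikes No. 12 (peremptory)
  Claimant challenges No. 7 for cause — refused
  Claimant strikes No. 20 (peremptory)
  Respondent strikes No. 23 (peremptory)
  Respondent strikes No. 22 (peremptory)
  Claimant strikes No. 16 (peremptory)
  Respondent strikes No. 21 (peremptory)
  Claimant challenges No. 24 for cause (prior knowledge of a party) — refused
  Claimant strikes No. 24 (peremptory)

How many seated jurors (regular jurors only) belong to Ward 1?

Removed: #1, #4, #10, #12, #16, #20, #21, #22, #23, #24.
Seated jurors 1–12: #2, #3, #5, #6, #7, #8, #9, #11, #13, #14, #15, #17 (alternates #18 not counted).
Of those, in Ward 1: #7, #17 → 2.

2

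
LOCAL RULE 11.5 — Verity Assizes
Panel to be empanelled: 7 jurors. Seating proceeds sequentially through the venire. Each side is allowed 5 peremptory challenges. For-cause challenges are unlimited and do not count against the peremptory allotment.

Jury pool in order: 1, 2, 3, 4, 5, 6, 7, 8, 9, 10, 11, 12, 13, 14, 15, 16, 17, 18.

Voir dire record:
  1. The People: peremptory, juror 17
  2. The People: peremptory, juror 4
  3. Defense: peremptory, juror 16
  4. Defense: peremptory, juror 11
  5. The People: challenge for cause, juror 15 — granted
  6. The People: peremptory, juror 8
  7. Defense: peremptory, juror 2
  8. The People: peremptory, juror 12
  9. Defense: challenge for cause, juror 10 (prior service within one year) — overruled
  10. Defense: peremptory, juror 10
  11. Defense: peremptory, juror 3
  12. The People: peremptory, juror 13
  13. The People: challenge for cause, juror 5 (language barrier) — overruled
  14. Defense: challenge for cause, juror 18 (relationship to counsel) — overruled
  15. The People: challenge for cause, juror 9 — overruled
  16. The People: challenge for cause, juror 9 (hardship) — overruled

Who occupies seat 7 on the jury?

Removed: #2, #3, #4, #8, #10, #11, #12, #13, #15, #16, #17. (#5, #9, #18 stay — for-cause denied.)
Seating in order: seats 1–7 → #1, #5, #6, #7, #9, #14, #18.
So seat 7 is #18.

18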